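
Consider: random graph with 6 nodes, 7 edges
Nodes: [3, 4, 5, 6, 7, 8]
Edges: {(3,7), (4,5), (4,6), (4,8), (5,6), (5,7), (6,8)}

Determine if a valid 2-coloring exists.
No, G is not 2-colorable

The clique on vertices [4, 6, 8] has size 3 > 2, so it alone needs 3 colors.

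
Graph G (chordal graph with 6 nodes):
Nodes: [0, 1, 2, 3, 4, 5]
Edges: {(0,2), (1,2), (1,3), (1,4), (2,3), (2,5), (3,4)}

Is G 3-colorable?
Yes, G is 3-colorable

A valid 3-coloring: color 1: [2, 4]; color 2: [0, 1, 5]; color 3: [3].
(χ(G) = 3 ≤ 3.)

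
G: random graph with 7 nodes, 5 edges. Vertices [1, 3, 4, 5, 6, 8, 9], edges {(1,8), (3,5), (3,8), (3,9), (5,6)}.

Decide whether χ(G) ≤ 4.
A valid 4-coloring: color 1: [1, 3, 4, 6]; color 2: [5, 8, 9].
(χ(G) = 2 ≤ 4.)

Yes, G is 4-colorable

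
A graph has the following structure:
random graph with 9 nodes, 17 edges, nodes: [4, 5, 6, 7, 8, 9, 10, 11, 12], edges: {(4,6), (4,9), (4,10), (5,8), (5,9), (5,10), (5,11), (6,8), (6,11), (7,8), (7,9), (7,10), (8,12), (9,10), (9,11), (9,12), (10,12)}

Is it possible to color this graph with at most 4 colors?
A valid 4-coloring: color 1: [6, 9]; color 2: [8, 10, 11]; color 3: [4, 5, 7, 12].
(χ(G) = 3 ≤ 4.)

Yes, G is 4-colorable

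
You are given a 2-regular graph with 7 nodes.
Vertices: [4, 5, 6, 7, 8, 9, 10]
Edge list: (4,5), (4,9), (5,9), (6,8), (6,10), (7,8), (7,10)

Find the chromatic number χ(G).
Clique number ω(G) = 3 (lower bound: χ ≥ ω).
The clique on [4, 5, 9] has size 3, forcing χ ≥ 3, and the coloring below uses 3 colors, so χ(G) = 3.
A valid 3-coloring: color 1: [4, 8, 10]; color 2: [5, 6, 7]; color 3: [9].

χ(G) = 3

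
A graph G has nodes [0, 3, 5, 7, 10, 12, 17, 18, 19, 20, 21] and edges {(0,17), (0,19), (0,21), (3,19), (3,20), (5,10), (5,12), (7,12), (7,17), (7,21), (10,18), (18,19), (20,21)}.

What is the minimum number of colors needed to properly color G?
χ(G) = 3

Clique number ω(G) = 2 (lower bound: χ ≥ ω).
Odd cycle [20, 21, 0, 19, 3] needs 3 colors (χ ≥ 3).
The coloring below uses 3 colors, so χ(G) = 3.
A valid 3-coloring: color 1: [10, 12, 17, 19, 21]; color 2: [0, 3, 5, 7, 18]; color 3: [20].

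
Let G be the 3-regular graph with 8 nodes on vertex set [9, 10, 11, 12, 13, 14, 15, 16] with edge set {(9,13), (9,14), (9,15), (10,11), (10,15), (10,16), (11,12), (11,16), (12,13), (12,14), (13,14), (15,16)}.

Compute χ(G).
χ(G) = 3

Clique number ω(G) = 3 (lower bound: χ ≥ ω).
The clique on [9, 13, 14] has size 3, forcing χ ≥ 3, and the coloring below uses 3 colors, so χ(G) = 3.
A valid 3-coloring: color 1: [9, 10, 12]; color 2: [11, 14, 15]; color 3: [13, 16].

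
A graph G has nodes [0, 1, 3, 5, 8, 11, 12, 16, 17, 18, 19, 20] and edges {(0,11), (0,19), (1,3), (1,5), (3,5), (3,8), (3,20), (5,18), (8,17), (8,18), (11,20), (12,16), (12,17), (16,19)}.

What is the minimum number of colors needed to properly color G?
χ(G) = 3

Clique number ω(G) = 3 (lower bound: χ ≥ ω).
The clique on [1, 3, 5] has size 3, forcing χ ≥ 3, and the coloring below uses 3 colors, so χ(G) = 3.
A valid 3-coloring: color 1: [0, 3, 16, 17, 18]; color 2: [5, 8, 11, 12, 19]; color 3: [1, 20].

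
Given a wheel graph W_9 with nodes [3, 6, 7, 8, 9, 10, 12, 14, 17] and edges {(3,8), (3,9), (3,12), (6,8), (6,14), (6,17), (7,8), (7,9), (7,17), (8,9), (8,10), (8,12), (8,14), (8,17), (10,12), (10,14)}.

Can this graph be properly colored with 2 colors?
No, G is not 2-colorable

The clique on vertices [3, 8, 9] has size 3 > 2, so it alone needs 3 colors.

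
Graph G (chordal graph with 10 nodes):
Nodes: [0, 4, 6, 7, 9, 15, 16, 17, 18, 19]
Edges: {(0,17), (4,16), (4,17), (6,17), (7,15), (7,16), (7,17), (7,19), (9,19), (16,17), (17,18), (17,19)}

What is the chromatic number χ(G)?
Clique number ω(G) = 3 (lower bound: χ ≥ ω).
The clique on [4, 16, 17] has size 3, forcing χ ≥ 3, and the coloring below uses 3 colors, so χ(G) = 3.
A valid 3-coloring: color 1: [9, 15, 17]; color 2: [0, 4, 6, 7, 18]; color 3: [16, 19].

χ(G) = 3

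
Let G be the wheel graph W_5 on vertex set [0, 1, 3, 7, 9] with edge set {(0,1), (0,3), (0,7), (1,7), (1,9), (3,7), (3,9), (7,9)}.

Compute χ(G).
Clique number ω(G) = 3 (lower bound: χ ≥ ω).
The clique on [0, 1, 7] has size 3, forcing χ ≥ 3, and the coloring below uses 3 colors, so χ(G) = 3.
A valid 3-coloring: color 1: [7]; color 2: [0, 9]; color 3: [1, 3].

χ(G) = 3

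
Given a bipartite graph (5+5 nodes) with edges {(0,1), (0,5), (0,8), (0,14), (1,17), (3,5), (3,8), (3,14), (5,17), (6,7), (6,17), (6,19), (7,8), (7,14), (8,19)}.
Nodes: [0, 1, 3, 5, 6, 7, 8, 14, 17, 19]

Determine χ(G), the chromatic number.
Clique number ω(G) = 2 (lower bound: χ ≥ ω).
The graph is bipartite (no odd cycle), so 2 colors suffice: χ(G) = 2.
A valid 2-coloring: color 1: [1, 5, 6, 8, 14]; color 2: [0, 3, 7, 17, 19].

χ(G) = 2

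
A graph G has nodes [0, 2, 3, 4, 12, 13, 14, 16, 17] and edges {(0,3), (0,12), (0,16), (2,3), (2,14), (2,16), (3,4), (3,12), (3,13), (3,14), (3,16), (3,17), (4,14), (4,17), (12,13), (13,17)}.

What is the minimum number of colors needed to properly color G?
χ(G) = 3

Clique number ω(G) = 3 (lower bound: χ ≥ ω).
The clique on [0, 3, 16] has size 3, forcing χ ≥ 3, and the coloring below uses 3 colors, so χ(G) = 3.
A valid 3-coloring: color 1: [3]; color 2: [0, 2, 4, 13]; color 3: [12, 14, 16, 17].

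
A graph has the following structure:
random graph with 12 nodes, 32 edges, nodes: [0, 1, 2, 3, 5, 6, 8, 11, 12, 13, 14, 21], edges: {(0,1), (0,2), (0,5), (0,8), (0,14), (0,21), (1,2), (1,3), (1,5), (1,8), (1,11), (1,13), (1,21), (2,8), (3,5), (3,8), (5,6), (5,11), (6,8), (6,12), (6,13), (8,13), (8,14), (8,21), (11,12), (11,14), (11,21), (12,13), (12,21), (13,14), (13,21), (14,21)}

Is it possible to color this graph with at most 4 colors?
A valid 4-coloring: color 1: [5, 8, 12]; color 2: [1, 6, 14]; color 3: [2, 3, 21]; color 4: [0, 11, 13].
(χ(G) = 4 ≤ 4.)

Yes, G is 4-colorable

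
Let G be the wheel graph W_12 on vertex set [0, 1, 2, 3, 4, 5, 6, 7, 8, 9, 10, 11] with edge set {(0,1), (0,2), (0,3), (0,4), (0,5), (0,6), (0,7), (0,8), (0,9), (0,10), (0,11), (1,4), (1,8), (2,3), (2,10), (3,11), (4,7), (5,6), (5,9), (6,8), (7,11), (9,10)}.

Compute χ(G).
Clique number ω(G) = 3 (lower bound: χ ≥ ω).
Odd cycle [7, 11, 3, 2, 10, 9, 5, 6, 8, 1, 4] needs 3 colors (χ ≥ 3).
Vertex 0 is adjacent to every vertex of [1, 2, 3, 4, 5, 6, 7, 8, 9, 10, 11], which already need 3 colors among themselves, so 0 needs a new color (χ ≥ 4).
The coloring below uses 4 colors, so χ(G) = 4.
A valid 4-coloring: color 1: [0]; color 2: [1, 3, 5, 7, 10]; color 3: [2, 4, 6, 9, 11]; color 4: [8].

χ(G) = 4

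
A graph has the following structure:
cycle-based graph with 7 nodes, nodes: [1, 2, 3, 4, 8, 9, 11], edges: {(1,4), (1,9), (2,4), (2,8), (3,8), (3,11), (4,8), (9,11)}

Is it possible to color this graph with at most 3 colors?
Yes, G is 3-colorable

A valid 3-coloring: color 1: [3, 4, 9]; color 2: [1, 8, 11]; color 3: [2].
(χ(G) = 3 ≤ 3.)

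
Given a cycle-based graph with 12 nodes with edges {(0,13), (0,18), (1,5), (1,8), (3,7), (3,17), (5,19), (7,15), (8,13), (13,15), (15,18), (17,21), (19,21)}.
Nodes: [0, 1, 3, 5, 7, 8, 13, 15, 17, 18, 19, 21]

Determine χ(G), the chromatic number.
χ(G) = 2

Clique number ω(G) = 2 (lower bound: χ ≥ ω).
The graph is bipartite (no odd cycle), so 2 colors suffice: χ(G) = 2.
A valid 2-coloring: color 1: [0, 3, 5, 8, 15, 21]; color 2: [1, 7, 13, 17, 18, 19].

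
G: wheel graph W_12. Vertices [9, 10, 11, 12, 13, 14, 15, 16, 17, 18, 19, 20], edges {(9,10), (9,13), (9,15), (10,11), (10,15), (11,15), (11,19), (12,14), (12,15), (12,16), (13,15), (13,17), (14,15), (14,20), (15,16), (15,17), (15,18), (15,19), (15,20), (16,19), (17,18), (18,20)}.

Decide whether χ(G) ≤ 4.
A valid 4-coloring: color 1: [15]; color 2: [10, 12, 13, 19, 20]; color 3: [9, 11, 14, 16, 18]; color 4: [17].
(χ(G) = 4 ≤ 4.)

Yes, G is 4-colorable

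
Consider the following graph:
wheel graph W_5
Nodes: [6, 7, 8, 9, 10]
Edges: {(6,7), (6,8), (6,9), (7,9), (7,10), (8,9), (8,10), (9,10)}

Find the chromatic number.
χ(G) = 3

Clique number ω(G) = 3 (lower bound: χ ≥ ω).
The clique on [8, 9, 10] has size 3, forcing χ ≥ 3, and the coloring below uses 3 colors, so χ(G) = 3.
A valid 3-coloring: color 1: [9]; color 2: [7, 8]; color 3: [6, 10].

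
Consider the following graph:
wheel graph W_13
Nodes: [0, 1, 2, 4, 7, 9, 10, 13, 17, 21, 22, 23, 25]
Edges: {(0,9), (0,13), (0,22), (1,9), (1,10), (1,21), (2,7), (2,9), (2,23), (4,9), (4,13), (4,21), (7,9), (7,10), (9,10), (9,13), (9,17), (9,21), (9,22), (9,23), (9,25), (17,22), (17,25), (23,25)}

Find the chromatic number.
Clique number ω(G) = 3 (lower bound: χ ≥ ω).
The clique on [0, 9, 13] has size 3, forcing χ ≥ 3, and the coloring below uses 3 colors, so χ(G) = 3.
A valid 3-coloring: color 1: [9]; color 2: [0, 1, 4, 7, 17, 23]; color 3: [2, 10, 13, 21, 22, 25].

χ(G) = 3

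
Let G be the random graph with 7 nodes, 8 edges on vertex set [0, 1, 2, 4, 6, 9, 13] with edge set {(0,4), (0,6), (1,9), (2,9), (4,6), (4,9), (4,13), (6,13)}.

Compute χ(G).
χ(G) = 3

Clique number ω(G) = 3 (lower bound: χ ≥ ω).
The clique on [0, 4, 6] has size 3, forcing χ ≥ 3, and the coloring below uses 3 colors, so χ(G) = 3.
A valid 3-coloring: color 1: [1, 2, 4]; color 2: [6, 9]; color 3: [0, 13].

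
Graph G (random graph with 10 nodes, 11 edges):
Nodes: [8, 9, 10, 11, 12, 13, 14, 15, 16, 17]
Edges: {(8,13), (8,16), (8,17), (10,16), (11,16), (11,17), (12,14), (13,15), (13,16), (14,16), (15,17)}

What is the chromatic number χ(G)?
χ(G) = 3

Clique number ω(G) = 3 (lower bound: χ ≥ ω).
The clique on [8, 13, 16] has size 3, forcing χ ≥ 3, and the coloring below uses 3 colors, so χ(G) = 3.
A valid 3-coloring: color 1: [9, 12, 16, 17]; color 2: [8, 10, 11, 14, 15]; color 3: [13].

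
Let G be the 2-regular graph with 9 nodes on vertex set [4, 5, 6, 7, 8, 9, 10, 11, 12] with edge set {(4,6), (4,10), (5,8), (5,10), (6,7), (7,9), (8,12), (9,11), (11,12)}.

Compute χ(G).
χ(G) = 3

Clique number ω(G) = 2 (lower bound: χ ≥ ω).
Odd cycle [4, 10, 5, 8, 12, 11, 9, 7, 6] needs 3 colors (χ ≥ 3).
The coloring below uses 3 colors, so χ(G) = 3.
A valid 3-coloring: color 1: [4, 5, 7, 11]; color 2: [6, 8, 9, 10]; color 3: [12].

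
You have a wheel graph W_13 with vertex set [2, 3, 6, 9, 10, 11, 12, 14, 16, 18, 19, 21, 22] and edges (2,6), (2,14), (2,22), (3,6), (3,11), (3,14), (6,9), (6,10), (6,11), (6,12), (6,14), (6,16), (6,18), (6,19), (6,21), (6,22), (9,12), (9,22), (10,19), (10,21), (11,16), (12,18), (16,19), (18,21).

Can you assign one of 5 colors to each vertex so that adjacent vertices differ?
A valid 5-coloring: color 1: [6]; color 2: [11, 12, 14, 19, 21, 22]; color 3: [2, 3, 9, 10, 16, 18].
(χ(G) = 3 ≤ 5.)

Yes, G is 5-colorable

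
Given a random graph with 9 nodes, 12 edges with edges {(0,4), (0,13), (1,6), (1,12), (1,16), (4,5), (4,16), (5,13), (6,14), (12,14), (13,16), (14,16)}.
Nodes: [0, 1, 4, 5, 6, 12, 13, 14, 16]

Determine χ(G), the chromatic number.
χ(G) = 2

Clique number ω(G) = 2 (lower bound: χ ≥ ω).
The graph is bipartite (no odd cycle), so 2 colors suffice: χ(G) = 2.
A valid 2-coloring: color 1: [0, 5, 6, 12, 16]; color 2: [1, 4, 13, 14].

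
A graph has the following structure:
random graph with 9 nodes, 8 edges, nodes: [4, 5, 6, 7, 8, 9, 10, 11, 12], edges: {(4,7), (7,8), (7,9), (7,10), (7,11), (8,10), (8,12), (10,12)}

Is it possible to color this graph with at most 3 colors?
A valid 3-coloring: color 1: [5, 6, 7, 12]; color 2: [4, 9, 10, 11]; color 3: [8].
(χ(G) = 3 ≤ 3.)

Yes, G is 3-colorable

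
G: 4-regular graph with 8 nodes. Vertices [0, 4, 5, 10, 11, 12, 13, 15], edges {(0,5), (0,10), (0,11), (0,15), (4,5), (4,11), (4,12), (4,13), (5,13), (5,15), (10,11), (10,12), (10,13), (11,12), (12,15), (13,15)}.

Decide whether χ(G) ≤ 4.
A valid 4-coloring: color 1: [4, 10, 15]; color 2: [0, 12, 13]; color 3: [5, 11].
(χ(G) = 3 ≤ 4.)

Yes, G is 4-colorable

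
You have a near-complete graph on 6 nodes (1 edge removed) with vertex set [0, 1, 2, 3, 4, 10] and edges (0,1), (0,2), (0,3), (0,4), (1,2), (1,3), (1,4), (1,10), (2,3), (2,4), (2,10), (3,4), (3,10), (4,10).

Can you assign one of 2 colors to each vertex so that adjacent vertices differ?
No, G is not 2-colorable

The clique on vertices [0, 1, 2, 3, 4] has size 5 > 2, so it alone needs 5 colors.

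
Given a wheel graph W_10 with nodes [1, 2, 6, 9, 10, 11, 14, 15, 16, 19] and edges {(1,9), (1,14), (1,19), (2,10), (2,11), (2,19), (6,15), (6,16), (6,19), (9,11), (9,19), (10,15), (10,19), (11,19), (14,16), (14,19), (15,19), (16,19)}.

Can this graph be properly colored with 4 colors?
A valid 4-coloring: color 1: [19]; color 2: [1, 6, 10, 11]; color 3: [2, 9, 14, 15]; color 4: [16].
(χ(G) = 4 ≤ 4.)

Yes, G is 4-colorable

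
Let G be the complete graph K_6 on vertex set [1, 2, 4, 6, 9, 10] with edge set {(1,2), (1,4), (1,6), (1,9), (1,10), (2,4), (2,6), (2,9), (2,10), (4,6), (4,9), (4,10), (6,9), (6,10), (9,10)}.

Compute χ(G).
Clique number ω(G) = 6 (lower bound: χ ≥ ω).
The clique on [1, 2, 4, 6, 9, 10] has size 6, forcing χ ≥ 6, and the coloring below uses 6 colors, so χ(G) = 6.
A valid 6-coloring: color 1: [2]; color 2: [10]; color 3: [4]; color 4: [1]; color 5: [9]; color 6: [6].

χ(G) = 6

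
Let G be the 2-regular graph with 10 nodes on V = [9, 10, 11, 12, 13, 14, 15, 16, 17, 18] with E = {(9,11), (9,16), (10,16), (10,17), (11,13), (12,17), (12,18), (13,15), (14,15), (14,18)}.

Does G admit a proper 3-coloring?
A valid 3-coloring: color 1: [11, 15, 16, 17, 18]; color 2: [9, 10, 12, 13, 14].
(χ(G) = 2 ≤ 3.)

Yes, G is 3-colorable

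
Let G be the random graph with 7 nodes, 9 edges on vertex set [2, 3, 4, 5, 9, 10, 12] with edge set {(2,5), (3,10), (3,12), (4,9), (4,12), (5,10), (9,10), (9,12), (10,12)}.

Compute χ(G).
χ(G) = 3

Clique number ω(G) = 3 (lower bound: χ ≥ ω).
The clique on [9, 10, 12] has size 3, forcing χ ≥ 3, and the coloring below uses 3 colors, so χ(G) = 3.
A valid 3-coloring: color 1: [5, 12]; color 2: [2, 4, 10]; color 3: [3, 9].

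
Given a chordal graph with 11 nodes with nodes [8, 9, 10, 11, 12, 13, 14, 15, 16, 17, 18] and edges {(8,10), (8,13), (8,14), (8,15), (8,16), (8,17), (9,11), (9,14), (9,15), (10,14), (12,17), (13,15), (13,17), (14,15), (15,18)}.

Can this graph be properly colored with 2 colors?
No, G is not 2-colorable

The clique on vertices [8, 10, 14] has size 3 > 2, so it alone needs 3 colors.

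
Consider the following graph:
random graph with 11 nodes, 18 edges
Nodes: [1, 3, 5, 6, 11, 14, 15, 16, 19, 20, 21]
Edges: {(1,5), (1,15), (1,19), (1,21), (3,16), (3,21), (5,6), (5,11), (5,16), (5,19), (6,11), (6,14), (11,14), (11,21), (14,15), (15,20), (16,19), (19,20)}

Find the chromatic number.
Clique number ω(G) = 3 (lower bound: χ ≥ ω).
The clique on [5, 16, 19] has size 3, forcing χ ≥ 3, and the coloring below uses 3 colors, so χ(G) = 3.
A valid 3-coloring: color 1: [5, 14, 20, 21]; color 2: [3, 11, 15, 19]; color 3: [1, 6, 16].

χ(G) = 3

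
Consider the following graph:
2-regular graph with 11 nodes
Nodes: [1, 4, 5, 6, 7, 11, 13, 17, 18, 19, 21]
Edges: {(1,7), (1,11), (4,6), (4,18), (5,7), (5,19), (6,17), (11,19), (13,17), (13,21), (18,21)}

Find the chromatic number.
χ(G) = 3

Clique number ω(G) = 2 (lower bound: χ ≥ ω).
Odd cycle [7, 5, 19, 11, 1] needs 3 colors (χ ≥ 3).
The coloring below uses 3 colors, so χ(G) = 3.
A valid 3-coloring: color 1: [4, 5, 11, 17, 21]; color 2: [6, 7, 13, 18, 19]; color 3: [1].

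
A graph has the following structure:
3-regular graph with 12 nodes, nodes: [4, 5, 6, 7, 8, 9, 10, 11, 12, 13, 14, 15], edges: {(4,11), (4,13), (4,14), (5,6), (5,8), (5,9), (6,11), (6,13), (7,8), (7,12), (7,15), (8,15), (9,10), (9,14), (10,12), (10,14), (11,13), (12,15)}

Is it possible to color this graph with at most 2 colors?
The clique on vertices [4, 11, 13] has size 3 > 2, so it alone needs 3 colors.

No, G is not 2-colorable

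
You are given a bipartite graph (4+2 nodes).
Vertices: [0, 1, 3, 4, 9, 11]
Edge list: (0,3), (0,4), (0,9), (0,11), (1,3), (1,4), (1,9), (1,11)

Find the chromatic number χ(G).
χ(G) = 2

Clique number ω(G) = 2 (lower bound: χ ≥ ω).
The graph is bipartite (no odd cycle), so 2 colors suffice: χ(G) = 2.
A valid 2-coloring: color 1: [0, 1]; color 2: [3, 4, 9, 11].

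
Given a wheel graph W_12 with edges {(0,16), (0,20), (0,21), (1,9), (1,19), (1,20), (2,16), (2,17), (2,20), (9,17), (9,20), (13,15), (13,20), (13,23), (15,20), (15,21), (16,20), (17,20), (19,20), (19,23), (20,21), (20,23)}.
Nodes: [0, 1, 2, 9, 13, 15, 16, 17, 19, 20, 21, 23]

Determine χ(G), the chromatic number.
χ(G) = 4

Clique number ω(G) = 3 (lower bound: χ ≥ ω).
Odd cycle [2, 16, 0, 21, 15, 13, 23, 19, 1, 9, 17] needs 3 colors (χ ≥ 3).
Vertex 20 is adjacent to every vertex of [0, 1, 2, 9, 13, 15, 16, 17, 19, 21, 23], which already need 3 colors among themselves, so 20 needs a new color (χ ≥ 4).
The coloring below uses 4 colors, so χ(G) = 4.
A valid 4-coloring: color 1: [20]; color 2: [0, 2, 9, 15, 23]; color 3: [13, 16, 17, 19, 21]; color 4: [1].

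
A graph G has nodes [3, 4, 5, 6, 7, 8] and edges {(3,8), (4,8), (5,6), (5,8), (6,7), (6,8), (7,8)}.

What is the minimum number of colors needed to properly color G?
Clique number ω(G) = 3 (lower bound: χ ≥ ω).
The clique on [5, 6, 8] has size 3, forcing χ ≥ 3, and the coloring below uses 3 colors, so χ(G) = 3.
A valid 3-coloring: color 1: [8]; color 2: [3, 4, 6]; color 3: [5, 7].

χ(G) = 3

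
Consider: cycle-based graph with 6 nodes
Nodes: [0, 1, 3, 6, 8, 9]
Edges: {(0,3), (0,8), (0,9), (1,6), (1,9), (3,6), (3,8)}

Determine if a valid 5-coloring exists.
Yes, G is 5-colorable

A valid 5-coloring: color 1: [0, 1]; color 2: [3, 9]; color 3: [6, 8].
(χ(G) = 3 ≤ 5.)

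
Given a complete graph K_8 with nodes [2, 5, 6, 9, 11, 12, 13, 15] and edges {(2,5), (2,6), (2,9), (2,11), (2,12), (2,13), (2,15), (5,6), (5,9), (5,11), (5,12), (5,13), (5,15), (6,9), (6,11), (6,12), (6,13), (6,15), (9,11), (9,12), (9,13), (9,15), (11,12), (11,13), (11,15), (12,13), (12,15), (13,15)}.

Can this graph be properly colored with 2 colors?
No, G is not 2-colorable

The clique on vertices [2, 5, 6, 9, 11, 12, 13, 15] has size 8 > 2, so it alone needs 8 colors.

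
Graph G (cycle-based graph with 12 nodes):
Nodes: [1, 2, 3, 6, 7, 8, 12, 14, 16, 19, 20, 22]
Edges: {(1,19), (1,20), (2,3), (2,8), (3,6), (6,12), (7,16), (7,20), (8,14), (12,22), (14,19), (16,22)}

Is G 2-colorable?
Yes, G is 2-colorable

A valid 2-coloring: color 1: [1, 2, 6, 7, 14, 22]; color 2: [3, 8, 12, 16, 19, 20].
(χ(G) = 2 ≤ 2.)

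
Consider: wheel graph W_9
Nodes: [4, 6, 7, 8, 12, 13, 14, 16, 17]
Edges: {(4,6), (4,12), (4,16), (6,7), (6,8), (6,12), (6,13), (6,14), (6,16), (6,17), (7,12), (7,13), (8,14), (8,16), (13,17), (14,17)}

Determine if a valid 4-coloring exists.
A valid 4-coloring: color 1: [6]; color 2: [4, 7, 8, 17]; color 3: [12, 13, 14, 16].
(χ(G) = 3 ≤ 4.)

Yes, G is 4-colorable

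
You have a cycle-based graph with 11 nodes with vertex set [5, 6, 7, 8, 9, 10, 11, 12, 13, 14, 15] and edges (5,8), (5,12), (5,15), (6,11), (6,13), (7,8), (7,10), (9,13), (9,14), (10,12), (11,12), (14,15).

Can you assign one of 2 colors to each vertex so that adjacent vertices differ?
Odd cycle [8, 7, 10, 12, 11, 6, 13, 9, 14, 15, 5] needs 3 colors (χ ≥ 3).
Hence χ(G) ≥ 3 > 2, so no proper 2-coloring exists.

No, G is not 2-colorable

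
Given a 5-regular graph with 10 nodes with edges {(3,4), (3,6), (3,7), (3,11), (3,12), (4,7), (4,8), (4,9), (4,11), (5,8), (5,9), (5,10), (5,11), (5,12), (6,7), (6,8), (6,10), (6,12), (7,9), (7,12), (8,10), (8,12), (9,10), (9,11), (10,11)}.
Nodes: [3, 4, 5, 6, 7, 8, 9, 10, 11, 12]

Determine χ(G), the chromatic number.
χ(G) = 4

Clique number ω(G) = 4 (lower bound: χ ≥ ω).
The clique on [3, 6, 7, 12] has size 4, forcing χ ≥ 4, and the coloring below uses 4 colors, so χ(G) = 4.
A valid 4-coloring: color 1: [7, 10]; color 2: [3, 8, 9]; color 3: [4, 5, 6]; color 4: [11, 12].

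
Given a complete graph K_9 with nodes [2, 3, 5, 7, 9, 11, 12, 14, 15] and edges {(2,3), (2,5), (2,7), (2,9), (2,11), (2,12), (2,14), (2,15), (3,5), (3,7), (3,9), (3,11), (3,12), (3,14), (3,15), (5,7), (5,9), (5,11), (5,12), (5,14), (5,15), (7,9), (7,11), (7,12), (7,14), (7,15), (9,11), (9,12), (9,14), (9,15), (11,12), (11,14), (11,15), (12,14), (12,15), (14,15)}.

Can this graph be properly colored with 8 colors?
The clique on vertices [2, 3, 5, 7, 9, 11, 12, 14, 15] has size 9 > 8, so it alone needs 9 colors.

No, G is not 8-colorable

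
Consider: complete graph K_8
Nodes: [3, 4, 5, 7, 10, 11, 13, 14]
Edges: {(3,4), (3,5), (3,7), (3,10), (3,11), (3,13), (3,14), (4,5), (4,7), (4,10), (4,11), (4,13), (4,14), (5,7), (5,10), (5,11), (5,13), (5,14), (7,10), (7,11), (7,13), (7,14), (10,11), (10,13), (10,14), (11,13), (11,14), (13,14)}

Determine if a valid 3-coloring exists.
No, G is not 3-colorable

The clique on vertices [3, 4, 5, 7, 10, 11, 13, 14] has size 8 > 3, so it alone needs 8 colors.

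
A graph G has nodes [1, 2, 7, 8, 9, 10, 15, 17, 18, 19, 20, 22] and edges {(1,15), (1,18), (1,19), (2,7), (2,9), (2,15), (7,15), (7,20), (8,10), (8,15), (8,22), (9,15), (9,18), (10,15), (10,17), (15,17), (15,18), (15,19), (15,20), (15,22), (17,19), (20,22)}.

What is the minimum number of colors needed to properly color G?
Clique number ω(G) = 3 (lower bound: χ ≥ ω).
Odd cycle [22, 20, 7, 2, 9, 18, 1, 19, 17, 10, 8] needs 3 colors (χ ≥ 3).
Vertex 15 is adjacent to every vertex of [1, 2, 7, 8, 9, 10, 17, 18, 19, 20, 22], which already need 3 colors among themselves, so 15 needs a new color (χ ≥ 4).
The coloring below uses 4 colors, so χ(G) = 4.
A valid 4-coloring: color 1: [15]; color 2: [1, 7, 9, 10, 22]; color 3: [2, 8, 18, 19, 20]; color 4: [17].

χ(G) = 4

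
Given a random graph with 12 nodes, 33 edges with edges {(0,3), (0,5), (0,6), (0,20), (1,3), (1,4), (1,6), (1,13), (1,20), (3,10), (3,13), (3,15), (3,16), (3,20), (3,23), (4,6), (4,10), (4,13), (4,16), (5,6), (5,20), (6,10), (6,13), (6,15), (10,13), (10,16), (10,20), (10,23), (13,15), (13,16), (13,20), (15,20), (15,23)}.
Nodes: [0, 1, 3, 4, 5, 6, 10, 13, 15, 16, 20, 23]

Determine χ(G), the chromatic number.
Clique number ω(G) = 4 (lower bound: χ ≥ ω).
The clique on [3, 10, 13, 16] has size 4, forcing χ ≥ 4, and the coloring below uses 4 colors, so χ(G) = 4.
A valid 4-coloring: color 1: [0, 13, 23]; color 2: [3, 4, 5]; color 3: [1, 10, 15]; color 4: [6, 16, 20].

χ(G) = 4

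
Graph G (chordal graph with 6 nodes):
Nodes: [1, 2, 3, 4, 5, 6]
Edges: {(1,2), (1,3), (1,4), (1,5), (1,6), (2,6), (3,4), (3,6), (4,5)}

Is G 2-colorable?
The clique on vertices [1, 2, 6] has size 3 > 2, so it alone needs 3 colors.

No, G is not 2-colorable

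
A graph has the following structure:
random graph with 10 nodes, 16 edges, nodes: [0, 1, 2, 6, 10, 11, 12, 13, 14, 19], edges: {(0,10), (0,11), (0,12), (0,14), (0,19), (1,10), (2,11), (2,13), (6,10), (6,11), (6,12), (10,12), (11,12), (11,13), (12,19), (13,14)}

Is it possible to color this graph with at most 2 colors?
The clique on vertices [0, 11, 12] has size 3 > 2, so it alone needs 3 colors.

No, G is not 2-colorable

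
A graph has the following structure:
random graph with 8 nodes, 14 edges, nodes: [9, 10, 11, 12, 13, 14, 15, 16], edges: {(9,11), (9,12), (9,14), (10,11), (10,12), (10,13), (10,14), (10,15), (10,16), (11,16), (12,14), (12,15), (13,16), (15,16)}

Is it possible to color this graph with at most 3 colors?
A valid 3-coloring: color 1: [9, 10]; color 2: [12, 16]; color 3: [11, 13, 14, 15].
(χ(G) = 3 ≤ 3.)

Yes, G is 3-colorable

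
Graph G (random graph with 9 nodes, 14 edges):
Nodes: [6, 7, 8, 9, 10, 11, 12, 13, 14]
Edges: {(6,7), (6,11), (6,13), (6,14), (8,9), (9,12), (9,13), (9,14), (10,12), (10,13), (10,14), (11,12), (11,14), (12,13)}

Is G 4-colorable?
A valid 4-coloring: color 1: [6, 8, 12]; color 2: [7, 13, 14]; color 3: [9, 10, 11].
(χ(G) = 3 ≤ 4.)

Yes, G is 4-colorable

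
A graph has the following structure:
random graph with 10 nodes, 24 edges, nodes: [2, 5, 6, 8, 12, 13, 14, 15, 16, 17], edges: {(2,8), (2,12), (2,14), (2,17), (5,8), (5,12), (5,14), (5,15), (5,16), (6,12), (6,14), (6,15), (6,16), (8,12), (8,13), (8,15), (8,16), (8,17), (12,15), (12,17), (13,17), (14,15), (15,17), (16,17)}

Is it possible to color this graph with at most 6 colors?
Yes, G is 6-colorable

A valid 6-coloring: color 1: [6, 8]; color 2: [2, 13, 15, 16]; color 3: [5, 17]; color 4: [12, 14].
(χ(G) = 4 ≤ 6.)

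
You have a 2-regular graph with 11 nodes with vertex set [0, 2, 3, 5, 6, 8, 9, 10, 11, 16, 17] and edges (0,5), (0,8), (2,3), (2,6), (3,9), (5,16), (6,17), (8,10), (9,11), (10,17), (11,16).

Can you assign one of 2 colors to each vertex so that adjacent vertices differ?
No, G is not 2-colorable

Odd cycle [6, 17, 10, 8, 0, 5, 16, 11, 9, 3, 2] needs 3 colors (χ ≥ 3).
Hence χ(G) ≥ 3 > 2, so no proper 2-coloring exists.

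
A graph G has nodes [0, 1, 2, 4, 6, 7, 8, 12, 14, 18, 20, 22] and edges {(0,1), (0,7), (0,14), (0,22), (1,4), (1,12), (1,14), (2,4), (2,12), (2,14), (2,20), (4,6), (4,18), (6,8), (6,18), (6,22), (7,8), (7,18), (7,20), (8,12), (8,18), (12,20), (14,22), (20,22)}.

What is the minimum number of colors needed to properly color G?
Clique number ω(G) = 3 (lower bound: χ ≥ ω).
The clique on [0, 1, 14] has size 3, forcing χ ≥ 3, and the coloring below uses 3 colors, so χ(G) = 3.
A valid 3-coloring: color 1: [1, 2, 18, 22]; color 2: [0, 4, 8, 20]; color 3: [6, 7, 12, 14].

χ(G) = 3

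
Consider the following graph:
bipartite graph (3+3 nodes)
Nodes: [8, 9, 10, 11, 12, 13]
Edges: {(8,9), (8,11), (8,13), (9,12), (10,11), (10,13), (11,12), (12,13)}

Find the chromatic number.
χ(G) = 2

Clique number ω(G) = 2 (lower bound: χ ≥ ω).
The graph is bipartite (no odd cycle), so 2 colors suffice: χ(G) = 2.
A valid 2-coloring: color 1: [9, 11, 13]; color 2: [8, 10, 12].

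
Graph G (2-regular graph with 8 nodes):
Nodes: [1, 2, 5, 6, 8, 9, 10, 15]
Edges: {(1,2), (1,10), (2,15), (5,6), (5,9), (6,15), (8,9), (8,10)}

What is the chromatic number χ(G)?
χ(G) = 2

Clique number ω(G) = 2 (lower bound: χ ≥ ω).
The graph is bipartite (no odd cycle), so 2 colors suffice: χ(G) = 2.
A valid 2-coloring: color 1: [2, 6, 9, 10]; color 2: [1, 5, 8, 15].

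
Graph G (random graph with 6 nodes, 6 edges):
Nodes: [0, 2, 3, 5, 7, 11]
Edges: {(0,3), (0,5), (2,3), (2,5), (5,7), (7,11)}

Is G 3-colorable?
Yes, G is 3-colorable

A valid 3-coloring: color 1: [3, 5, 11]; color 2: [0, 2, 7].
(χ(G) = 2 ≤ 3.)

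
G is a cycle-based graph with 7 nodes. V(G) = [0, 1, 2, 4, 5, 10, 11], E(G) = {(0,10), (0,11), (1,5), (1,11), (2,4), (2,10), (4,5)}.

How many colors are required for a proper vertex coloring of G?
Clique number ω(G) = 2 (lower bound: χ ≥ ω).
Odd cycle [11, 0, 10, 2, 4, 5, 1] needs 3 colors (χ ≥ 3).
The coloring below uses 3 colors, so χ(G) = 3.
A valid 3-coloring: color 1: [5, 10, 11]; color 2: [0, 1, 2]; color 3: [4].

χ(G) = 3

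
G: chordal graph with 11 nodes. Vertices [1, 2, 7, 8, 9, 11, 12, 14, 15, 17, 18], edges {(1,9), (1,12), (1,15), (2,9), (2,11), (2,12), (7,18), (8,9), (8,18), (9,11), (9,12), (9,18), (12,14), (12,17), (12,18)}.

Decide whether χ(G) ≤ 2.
The clique on vertices [8, 9, 18] has size 3 > 2, so it alone needs 3 colors.

No, G is not 2-colorable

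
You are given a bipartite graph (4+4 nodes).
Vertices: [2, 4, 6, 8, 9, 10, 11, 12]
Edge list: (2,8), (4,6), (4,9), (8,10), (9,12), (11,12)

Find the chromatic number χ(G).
χ(G) = 2

Clique number ω(G) = 2 (lower bound: χ ≥ ω).
The graph is bipartite (no odd cycle), so 2 colors suffice: χ(G) = 2.
A valid 2-coloring: color 1: [4, 8, 12]; color 2: [2, 6, 9, 10, 11].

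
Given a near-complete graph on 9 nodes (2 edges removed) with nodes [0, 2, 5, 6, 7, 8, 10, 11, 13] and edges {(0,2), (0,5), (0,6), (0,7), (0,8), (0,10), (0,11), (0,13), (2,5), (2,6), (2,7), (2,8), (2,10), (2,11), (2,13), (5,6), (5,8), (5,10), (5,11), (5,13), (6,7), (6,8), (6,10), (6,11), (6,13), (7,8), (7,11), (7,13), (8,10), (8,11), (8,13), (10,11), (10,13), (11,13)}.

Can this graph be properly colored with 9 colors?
A valid 9-coloring: color 1: [13]; color 2: [6]; color 3: [2]; color 4: [11]; color 5: [0]; color 6: [8]; color 7: [7, 10]; color 8: [5].
(χ(G) = 8 ≤ 9.)

Yes, G is 9-colorable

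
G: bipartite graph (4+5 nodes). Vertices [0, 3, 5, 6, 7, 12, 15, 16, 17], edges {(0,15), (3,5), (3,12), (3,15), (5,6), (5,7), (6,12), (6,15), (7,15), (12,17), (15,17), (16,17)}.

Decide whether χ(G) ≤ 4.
Yes, G is 4-colorable

A valid 4-coloring: color 1: [5, 12, 15, 16]; color 2: [0, 3, 6, 7, 17].
(χ(G) = 2 ≤ 4.)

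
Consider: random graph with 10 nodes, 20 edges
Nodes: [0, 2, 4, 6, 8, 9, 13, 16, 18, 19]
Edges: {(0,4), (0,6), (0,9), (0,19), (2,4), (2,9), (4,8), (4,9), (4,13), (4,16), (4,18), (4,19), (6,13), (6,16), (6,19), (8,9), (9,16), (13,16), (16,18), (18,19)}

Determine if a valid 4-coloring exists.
A valid 4-coloring: color 1: [4, 6]; color 2: [9, 13, 19]; color 3: [0, 2, 8, 16]; color 4: [18].
(χ(G) = 4 ≤ 4.)

Yes, G is 4-colorable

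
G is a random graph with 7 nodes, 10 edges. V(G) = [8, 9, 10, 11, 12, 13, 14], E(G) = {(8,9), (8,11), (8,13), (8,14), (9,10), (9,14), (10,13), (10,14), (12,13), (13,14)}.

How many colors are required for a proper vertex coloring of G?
Clique number ω(G) = 3 (lower bound: χ ≥ ω).
The clique on [8, 9, 14] has size 3, forcing χ ≥ 3, and the coloring below uses 3 colors, so χ(G) = 3.
A valid 3-coloring: color 1: [8, 10, 12]; color 2: [11, 14]; color 3: [9, 13].

χ(G) = 3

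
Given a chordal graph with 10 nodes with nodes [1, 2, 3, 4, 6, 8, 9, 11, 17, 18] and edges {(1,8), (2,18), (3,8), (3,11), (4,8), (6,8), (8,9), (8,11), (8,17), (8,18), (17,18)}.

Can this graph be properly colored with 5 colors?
Yes, G is 5-colorable

A valid 5-coloring: color 1: [2, 8]; color 2: [1, 4, 6, 9, 11, 18]; color 3: [3, 17].
(χ(G) = 3 ≤ 5.)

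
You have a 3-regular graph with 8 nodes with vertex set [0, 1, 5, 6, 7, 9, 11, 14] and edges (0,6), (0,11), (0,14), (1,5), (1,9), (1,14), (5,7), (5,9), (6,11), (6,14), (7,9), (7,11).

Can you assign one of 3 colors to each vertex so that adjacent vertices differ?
A valid 3-coloring: color 1: [1, 6, 7]; color 2: [9, 11, 14]; color 3: [0, 5].
(χ(G) = 3 ≤ 3.)

Yes, G is 3-colorable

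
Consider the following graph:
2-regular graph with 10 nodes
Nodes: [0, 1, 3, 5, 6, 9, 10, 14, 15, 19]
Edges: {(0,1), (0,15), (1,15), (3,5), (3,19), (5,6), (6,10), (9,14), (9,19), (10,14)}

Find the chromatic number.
Clique number ω(G) = 3 (lower bound: χ ≥ ω).
The clique on [0, 1, 15] has size 3, forcing χ ≥ 3, and the coloring below uses 3 colors, so χ(G) = 3.
A valid 3-coloring: color 1: [5, 10, 15, 19]; color 2: [1, 3, 6, 14]; color 3: [0, 9].

χ(G) = 3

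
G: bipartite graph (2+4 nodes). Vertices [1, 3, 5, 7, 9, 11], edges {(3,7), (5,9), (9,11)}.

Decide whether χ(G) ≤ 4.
Yes, G is 4-colorable

A valid 4-coloring: color 1: [1, 3, 9]; color 2: [5, 7, 11].
(χ(G) = 2 ≤ 4.)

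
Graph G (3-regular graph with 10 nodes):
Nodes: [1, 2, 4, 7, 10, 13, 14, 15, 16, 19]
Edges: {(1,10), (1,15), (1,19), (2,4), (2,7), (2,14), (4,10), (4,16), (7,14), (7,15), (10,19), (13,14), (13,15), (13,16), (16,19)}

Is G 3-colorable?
Yes, G is 3-colorable

A valid 3-coloring: color 1: [4, 7, 13, 19]; color 2: [1, 14, 16]; color 3: [2, 10, 15].
(χ(G) = 3 ≤ 3.)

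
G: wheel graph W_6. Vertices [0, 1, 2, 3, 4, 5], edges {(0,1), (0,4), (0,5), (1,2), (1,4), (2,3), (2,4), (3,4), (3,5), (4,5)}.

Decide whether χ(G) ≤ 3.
Odd cycle [3, 5, 0, 1, 2] needs 3 colors (χ ≥ 3).
Vertex 4 is adjacent to every vertex of [0, 1, 2, 3, 5], which already need 3 colors among themselves, so 4 needs a new color (χ ≥ 4).
Hence χ(G) ≥ 4 > 3, so no proper 3-coloring exists.

No, G is not 3-colorable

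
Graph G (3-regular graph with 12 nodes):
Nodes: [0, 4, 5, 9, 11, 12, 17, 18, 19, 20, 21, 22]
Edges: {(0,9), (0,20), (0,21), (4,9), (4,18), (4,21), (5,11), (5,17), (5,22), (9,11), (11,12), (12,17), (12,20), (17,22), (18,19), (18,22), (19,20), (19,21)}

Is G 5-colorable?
A valid 5-coloring: color 1: [5, 9, 12, 19]; color 2: [11, 17, 18, 20, 21]; color 3: [0, 4, 22].
(χ(G) = 3 ≤ 5.)

Yes, G is 5-colorable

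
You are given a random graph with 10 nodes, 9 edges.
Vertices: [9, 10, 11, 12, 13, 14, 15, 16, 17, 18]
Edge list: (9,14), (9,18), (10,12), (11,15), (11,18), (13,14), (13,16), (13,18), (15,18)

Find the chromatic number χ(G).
Clique number ω(G) = 3 (lower bound: χ ≥ ω).
The clique on [11, 15, 18] has size 3, forcing χ ≥ 3, and the coloring below uses 3 colors, so χ(G) = 3.
A valid 3-coloring: color 1: [10, 14, 16, 17, 18]; color 2: [9, 11, 12, 13]; color 3: [15].

χ(G) = 3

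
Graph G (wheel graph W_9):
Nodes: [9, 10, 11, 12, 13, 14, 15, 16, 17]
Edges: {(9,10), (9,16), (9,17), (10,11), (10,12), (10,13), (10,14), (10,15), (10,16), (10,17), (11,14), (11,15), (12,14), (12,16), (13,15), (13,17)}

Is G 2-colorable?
No, G is not 2-colorable

The clique on vertices [9, 10, 16] has size 3 > 2, so it alone needs 3 colors.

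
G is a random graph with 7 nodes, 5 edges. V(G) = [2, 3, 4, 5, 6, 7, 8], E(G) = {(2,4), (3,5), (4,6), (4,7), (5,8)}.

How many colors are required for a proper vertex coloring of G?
χ(G) = 2

Clique number ω(G) = 2 (lower bound: χ ≥ ω).
The graph is bipartite (no odd cycle), so 2 colors suffice: χ(G) = 2.
A valid 2-coloring: color 1: [4, 5]; color 2: [2, 3, 6, 7, 8].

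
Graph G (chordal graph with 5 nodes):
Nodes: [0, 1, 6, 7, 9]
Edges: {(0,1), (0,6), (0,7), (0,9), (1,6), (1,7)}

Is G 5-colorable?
A valid 5-coloring: color 1: [0]; color 2: [1, 9]; color 3: [6, 7].
(χ(G) = 3 ≤ 5.)

Yes, G is 5-colorable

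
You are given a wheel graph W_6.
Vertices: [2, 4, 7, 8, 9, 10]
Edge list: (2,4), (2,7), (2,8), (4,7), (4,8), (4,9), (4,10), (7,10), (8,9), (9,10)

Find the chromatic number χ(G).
Clique number ω(G) = 3 (lower bound: χ ≥ ω).
Odd cycle [7, 2, 8, 9, 10] needs 3 colors (χ ≥ 3).
Vertex 4 is adjacent to every vertex of [2, 7, 8, 9, 10], which already need 3 colors among themselves, so 4 needs a new color (χ ≥ 4).
The coloring below uses 4 colors, so χ(G) = 4.
A valid 4-coloring: color 1: [4]; color 2: [7, 9]; color 3: [2, 10]; color 4: [8].

χ(G) = 4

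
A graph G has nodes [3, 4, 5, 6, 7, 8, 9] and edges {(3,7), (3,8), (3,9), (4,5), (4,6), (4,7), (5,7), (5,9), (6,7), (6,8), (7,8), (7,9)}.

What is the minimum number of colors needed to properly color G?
χ(G) = 3

Clique number ω(G) = 3 (lower bound: χ ≥ ω).
The clique on [3, 7, 8] has size 3, forcing χ ≥ 3, and the coloring below uses 3 colors, so χ(G) = 3.
A valid 3-coloring: color 1: [7]; color 2: [4, 8, 9]; color 3: [3, 5, 6].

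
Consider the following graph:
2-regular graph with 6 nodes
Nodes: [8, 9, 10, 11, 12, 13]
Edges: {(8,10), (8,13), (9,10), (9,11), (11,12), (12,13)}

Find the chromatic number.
χ(G) = 2

Clique number ω(G) = 2 (lower bound: χ ≥ ω).
The graph is bipartite (no odd cycle), so 2 colors suffice: χ(G) = 2.
A valid 2-coloring: color 1: [8, 9, 12]; color 2: [10, 11, 13].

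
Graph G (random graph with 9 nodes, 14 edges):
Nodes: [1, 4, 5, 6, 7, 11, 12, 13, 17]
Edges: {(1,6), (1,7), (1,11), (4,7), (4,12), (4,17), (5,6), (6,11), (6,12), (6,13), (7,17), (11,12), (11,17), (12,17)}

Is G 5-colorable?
Yes, G is 5-colorable

A valid 5-coloring: color 1: [6, 17]; color 2: [1, 5, 12, 13]; color 3: [7, 11]; color 4: [4].
(χ(G) = 4 ≤ 5.)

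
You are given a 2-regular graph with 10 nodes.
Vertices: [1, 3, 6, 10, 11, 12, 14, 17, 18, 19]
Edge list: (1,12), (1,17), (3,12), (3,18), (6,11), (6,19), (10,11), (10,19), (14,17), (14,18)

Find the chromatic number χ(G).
Clique number ω(G) = 2 (lower bound: χ ≥ ω).
The graph is bipartite (no odd cycle), so 2 colors suffice: χ(G) = 2.
A valid 2-coloring: color 1: [11, 12, 17, 18, 19]; color 2: [1, 3, 6, 10, 14].

χ(G) = 2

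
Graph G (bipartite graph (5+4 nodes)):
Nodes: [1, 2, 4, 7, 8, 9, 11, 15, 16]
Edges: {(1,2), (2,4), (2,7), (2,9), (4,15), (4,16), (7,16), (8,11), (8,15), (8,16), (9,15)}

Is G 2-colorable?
Yes, G is 2-colorable

A valid 2-coloring: color 1: [2, 11, 15, 16]; color 2: [1, 4, 7, 8, 9].
(χ(G) = 2 ≤ 2.)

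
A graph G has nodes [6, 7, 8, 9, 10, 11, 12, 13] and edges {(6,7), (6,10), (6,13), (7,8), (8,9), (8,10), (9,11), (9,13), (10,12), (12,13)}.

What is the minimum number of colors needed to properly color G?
Clique number ω(G) = 2 (lower bound: χ ≥ ω).
Odd cycle [9, 13, 6, 7, 8] needs 3 colors (χ ≥ 3).
The coloring below uses 3 colors, so χ(G) = 3.
A valid 3-coloring: color 1: [8, 11, 13]; color 2: [7, 9, 10]; color 3: [6, 12].

χ(G) = 3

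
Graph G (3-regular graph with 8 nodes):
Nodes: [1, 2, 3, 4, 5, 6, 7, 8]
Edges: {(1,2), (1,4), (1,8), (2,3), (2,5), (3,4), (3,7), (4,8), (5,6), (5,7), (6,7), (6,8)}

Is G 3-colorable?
Yes, G is 3-colorable

A valid 3-coloring: color 1: [2, 7, 8]; color 2: [1, 3, 5]; color 3: [4, 6].
(χ(G) = 3 ≤ 3.)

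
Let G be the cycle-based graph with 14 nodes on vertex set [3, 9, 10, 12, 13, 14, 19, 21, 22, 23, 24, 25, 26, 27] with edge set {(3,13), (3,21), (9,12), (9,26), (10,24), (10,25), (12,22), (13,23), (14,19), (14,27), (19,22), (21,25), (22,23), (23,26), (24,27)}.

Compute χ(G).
χ(G) = 3

Clique number ω(G) = 2 (lower bound: χ ≥ ω).
Odd cycle [12, 9, 26, 23, 22] needs 3 colors (χ ≥ 3).
The coloring below uses 3 colors, so χ(G) = 3.
A valid 3-coloring: color 1: [9, 13, 14, 21, 22, 24]; color 2: [3, 12, 19, 23, 25, 27]; color 3: [10, 26].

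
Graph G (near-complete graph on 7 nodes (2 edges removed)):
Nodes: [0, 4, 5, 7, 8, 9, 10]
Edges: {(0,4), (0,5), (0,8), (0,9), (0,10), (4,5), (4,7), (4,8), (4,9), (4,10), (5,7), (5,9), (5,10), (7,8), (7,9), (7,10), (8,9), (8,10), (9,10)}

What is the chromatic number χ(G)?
χ(G) = 5

Clique number ω(G) = 5 (lower bound: χ ≥ ω).
The clique on [0, 4, 8, 9, 10] has size 5, forcing χ ≥ 5, and the coloring below uses 5 colors, so χ(G) = 5.
A valid 5-coloring: color 1: [9]; color 2: [4]; color 3: [10]; color 4: [5, 8]; color 5: [0, 7].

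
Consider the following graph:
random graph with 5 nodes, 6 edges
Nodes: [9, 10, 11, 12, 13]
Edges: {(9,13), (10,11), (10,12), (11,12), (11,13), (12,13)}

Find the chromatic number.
χ(G) = 3

Clique number ω(G) = 3 (lower bound: χ ≥ ω).
The clique on [10, 11, 12] has size 3, forcing χ ≥ 3, and the coloring below uses 3 colors, so χ(G) = 3.
A valid 3-coloring: color 1: [10, 13]; color 2: [9, 11]; color 3: [12].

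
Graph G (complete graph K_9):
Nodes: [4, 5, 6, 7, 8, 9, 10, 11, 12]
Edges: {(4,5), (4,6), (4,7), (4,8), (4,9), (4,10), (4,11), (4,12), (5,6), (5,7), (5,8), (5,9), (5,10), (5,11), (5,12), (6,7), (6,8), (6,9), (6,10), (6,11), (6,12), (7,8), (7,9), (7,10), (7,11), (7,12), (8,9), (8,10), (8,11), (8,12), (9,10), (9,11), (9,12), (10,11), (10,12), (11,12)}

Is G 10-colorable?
A valid 10-coloring: color 1: [5]; color 2: [7]; color 3: [12]; color 4: [10]; color 5: [9]; color 6: [8]; color 7: [4]; color 8: [11]; color 9: [6].
(χ(G) = 9 ≤ 10.)

Yes, G is 10-colorable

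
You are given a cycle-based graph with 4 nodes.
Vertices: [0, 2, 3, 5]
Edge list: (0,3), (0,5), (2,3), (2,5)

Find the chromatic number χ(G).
χ(G) = 2

Clique number ω(G) = 2 (lower bound: χ ≥ ω).
The graph is bipartite (no odd cycle), so 2 colors suffice: χ(G) = 2.
A valid 2-coloring: color 1: [0, 2]; color 2: [3, 5].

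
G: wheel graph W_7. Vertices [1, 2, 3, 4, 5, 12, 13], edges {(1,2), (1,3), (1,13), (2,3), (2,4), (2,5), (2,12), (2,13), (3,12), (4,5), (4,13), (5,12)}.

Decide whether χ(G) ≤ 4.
A valid 4-coloring: color 1: [2]; color 2: [1, 4, 12]; color 3: [3, 5, 13].
(χ(G) = 3 ≤ 4.)

Yes, G is 4-colorable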